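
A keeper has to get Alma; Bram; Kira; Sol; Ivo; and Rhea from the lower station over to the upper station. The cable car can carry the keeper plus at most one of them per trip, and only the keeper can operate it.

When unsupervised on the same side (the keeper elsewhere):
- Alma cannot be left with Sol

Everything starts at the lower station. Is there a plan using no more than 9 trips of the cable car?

Counting alone: the keeper can take at most 1 across per trip to the upper station, so moving all 6 needs at least 6 loaded trips out, with a return between consecutive ones — at least 11 crossings.
Since 9 < 11, 9 crossings cannot be enough. (The shortest complete plan in fact takes 11:)
1. Keeper goes to the upper station with Alma.  [the lower station: Bram, Ivo, Kira, Rhea, Sol | the upper station: Alma]
2. Keeper goes back to the lower station alone.  [the lower station: Bram, Ivo, Kira, Rhea, Sol | the upper station: Alma]
3. Keeper goes to the upper station with Bram.  [the lower station: Ivo, Kira, Rhea, Sol | the upper station: Alma, Bram]
4. Keeper goes back to the lower station alone.  [the lower station: Ivo, Kira, Rhea, Sol | the upper station: Alma, Bram]
5. Keeper goes to the upper station with Kira.  [the lower station: Ivo, Rhea, Sol | the upper station: Alma, Bram, Kira]
6. Keeper goes back to the lower station alone.  [the lower station: Ivo, Rhea, Sol | the upper station: Alma, Bram, Kira]
7. Keeper goes to the upper station with Ivo.  [the lower station: Rhea, Sol | the upper station: Alma, Bram, Ivo, Kira]
8. Keeper goes back to the lower station alone.  [the lower station: Rhea, Sol | the upper station: Alma, Bram, Ivo, Kira]
9. Keeper goes to the upper station with Rhea.  [the lower station: Sol | the upper station: Alma, Bram, Ivo, Kira, Rhea]
10. Keeper goes back to the lower station alone.  [the lower station: Sol | the upper station: Alma, Bram, Ivo, Kira, Rhea]
11. Keeper goes to the upper station with Sol.  [the lower station: — | the upper station: Alma, Bram, Ivo, Kira, Rhea, Sol]

No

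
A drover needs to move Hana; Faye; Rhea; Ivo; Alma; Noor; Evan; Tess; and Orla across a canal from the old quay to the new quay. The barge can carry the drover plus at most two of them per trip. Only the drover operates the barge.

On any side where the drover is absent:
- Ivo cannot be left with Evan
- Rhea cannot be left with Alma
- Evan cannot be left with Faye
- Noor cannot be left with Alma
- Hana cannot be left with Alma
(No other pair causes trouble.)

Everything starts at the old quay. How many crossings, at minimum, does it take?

Counting alone: the drover can take at most 2 across per trip to the new quay, so moving all 9 needs at least 5 loaded trips out, with a return between consecutive ones — at least 9 crossings.
The safety rule pushes this higher. Following every safe sequence of crossings, the most of the 9 that can be at the new quay as the barge arrives there on crossing 9 is 8 — never all 9.
So no plan with fewer than 11 crossings exists, and this one achieves 11:
1. Drover goes to the new quay with Alma and Evan.
2. Drover goes back to the old quay alone.
3. Drover goes to the new quay with Hana.
4. Drover goes back to the old quay with Alma.
5. Drover goes to the new quay with Noor and Rhea.
6. Drover goes back to the old quay alone.
7. Drover goes to the new quay with Faye and Ivo.
8. Drover goes back to the old quay with Evan.
9. Drover goes to the new quay with Orla and Tess.
10. Drover goes back to the old quay alone.
11. Drover goes to the new quay with Alma and Evan.

11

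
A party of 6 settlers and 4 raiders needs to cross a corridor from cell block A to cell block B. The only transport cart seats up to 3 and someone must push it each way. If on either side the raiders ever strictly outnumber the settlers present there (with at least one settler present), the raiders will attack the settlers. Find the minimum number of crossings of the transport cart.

Counting alone: each trip to cell block B takes at most 3 across and each return brings at least 1 back, so after t trips out (and t−1 returns) at most 3t − (t−1) of the 10 are across; that first reaches 10 at t = 5, so at least 9 crossings are needed.
The plan below uses exactly 9 crossings, so it is optimal:
1. 2 raiders → cell block B.  (cell block A: 6S 2R; cell block B: 0S 2R)
2. 1 raider ← cell block A.  (cell block A: 6S 3R; cell block B: 0S 1R)
3. 3 raiders → cell block B.  (cell block A: 6S 0R; cell block B: 0S 4R)
4. 1 raider ← cell block A.  (cell block A: 6S 1R; cell block B: 0S 3R)
5. 3 settlers → cell block B.  (cell block A: 3S 1R; cell block B: 3S 3R)
6. 1 raider ← cell block A.  (cell block A: 3S 2R; cell block B: 3S 2R)
7. 1 settler and 2 raiders → cell block B.  (cell block A: 2S 0R; cell block B: 4S 4R)
8. 1 raider ← cell block A.  (cell block A: 2S 1R; cell block B: 4S 3R)
9. 2 settlers and 1 raider → cell block B.  (cell block A: 0S 0R; cell block B: 6S 4R)

9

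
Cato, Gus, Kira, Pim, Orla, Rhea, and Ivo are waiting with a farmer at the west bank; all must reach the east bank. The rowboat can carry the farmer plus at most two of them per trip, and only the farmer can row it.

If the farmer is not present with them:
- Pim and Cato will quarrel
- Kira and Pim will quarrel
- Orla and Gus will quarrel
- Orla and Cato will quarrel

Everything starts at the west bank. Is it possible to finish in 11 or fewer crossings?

Yes — this plan uses 9 crossings (≤ 11):
1. Farmer goes to the east bank with Orla and Pim.  [the west bank: Cato, Gus, Ivo, Kira, Rhea | the east bank: Orla, Pim]
2. Farmer goes back to the west bank alone.  [the west bank: Cato, Gus, Ivo, Kira, Rhea | the east bank: Orla, Pim]
3. Farmer goes to the east bank with Cato.  [the west bank: Gus, Ivo, Kira, Rhea | the east bank: Cato, Orla, Pim]
4. Farmer goes back to the west bank with Orla and Pim.  [the west bank: Gus, Ivo, Kira, Orla, Pim, Rhea | the east bank: Cato]
5. Farmer goes to the east bank with Gus and Kira.  [the west bank: Ivo, Orla, Pim, Rhea | the east bank: Cato, Gus, Kira]
6. Farmer goes back to the west bank alone.  [the west bank: Ivo, Orla, Pim, Rhea | the east bank: Cato, Gus, Kira]
7. Farmer goes to the east bank with Ivo and Rhea.  [the west bank: Orla, Pim | the east bank: Cato, Gus, Ivo, Kira, Rhea]
8. Farmer goes back to the west bank alone.  [the west bank: Orla, Pim | the east bank: Cato, Gus, Ivo, Kira, Rhea]
9. Farmer goes to the east bank with Orla and Pim.  [the west bank: — | the east bank: Cato, Gus, Ivo, Kira, Orla, Pim, Rhea]

Yes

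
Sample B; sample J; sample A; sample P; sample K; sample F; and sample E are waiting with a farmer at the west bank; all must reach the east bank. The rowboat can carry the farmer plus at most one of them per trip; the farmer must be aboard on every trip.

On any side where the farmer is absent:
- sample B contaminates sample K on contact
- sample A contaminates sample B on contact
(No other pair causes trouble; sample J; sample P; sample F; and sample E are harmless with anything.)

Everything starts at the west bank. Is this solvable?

Yes

1. Farmer goes to the east bank with sample B.  [the west bank: sample A, sample E, sample F, sample J, sample K, sample P | the east bank: sample B]
2. Farmer goes back to the west bank alone.  [the west bank: sample A, sample E, sample F, sample J, sample K, sample P | the east bank: sample B]
3. Farmer goes to the east bank with sample J.  [the west bank: sample A, sample E, sample F, sample K, sample P | the east bank: sample B, sample J]
4. Farmer goes back to the west bank alone.  [the west bank: sample A, sample E, sample F, sample K, sample P | the east bank: sample B, sample J]
5. Farmer goes to the east bank with sample A.  [the west bank: sample E, sample F, sample K, sample P | the east bank: sample A, sample B, sample J]
6. Farmer goes back to the west bank with sample B.  [the west bank: sample B, sample E, sample F, sample K, sample P | the east bank: sample A, sample J]
7. Farmer goes to the east bank with sample K.  [the west bank: sample B, sample E, sample F, sample P | the east bank: sample A, sample J, sample K]
8. Farmer goes back to the west bank alone.  [the west bank: sample B, sample E, sample F, sample P | the east bank: sample A, sample J, sample K]
9. Farmer goes to the east bank with sample P.  [the west bank: sample B, sample E, sample F | the east bank: sample A, sample J, sample K, sample P]
10. Farmer goes back to the west bank alone.  [the west bank: sample B, sample E, sample F | the east bank: sample A, sample J, sample K, sample P]
11. Farmer goes to the east bank with sample F.  [the west bank: sample B, sample E | the east bank: sample A, sample F, sample J, sample K, sample P]
12. Farmer goes back to the west bank alone.  [the west bank: sample B, sample E | the east bank: sample A, sample F, sample J, sample K, sample P]
13. Farmer goes to the east bank with sample E.  [the west bank: sample B | the east bank: sample A, sample E, sample F, sample J, sample K, sample P]
14. Farmer goes back to the west bank alone.  [the west bank: sample B | the east bank: sample A, sample E, sample F, sample J, sample K, sample P]
15. Farmer goes to the east bank with sample B.  [the west bank: — | the east bank: sample A, sample B, sample E, sample F, sample J, sample K, sample P]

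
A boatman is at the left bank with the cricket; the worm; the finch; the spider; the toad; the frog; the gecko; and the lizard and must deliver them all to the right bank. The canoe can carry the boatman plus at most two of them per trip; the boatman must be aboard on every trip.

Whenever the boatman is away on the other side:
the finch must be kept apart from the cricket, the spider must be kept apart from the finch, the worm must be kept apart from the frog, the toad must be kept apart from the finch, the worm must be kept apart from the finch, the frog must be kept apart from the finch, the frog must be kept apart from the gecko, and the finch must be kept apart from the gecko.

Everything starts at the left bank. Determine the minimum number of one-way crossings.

13

Counting alone: the boatman can take at most 2 across per trip to the right bank, so moving all 8 needs at least 4 loaded trips out, with a return between consecutive ones — at least 7 crossings.
The safety rule pushes this higher. Following every safe sequence of crossings, the most of the 8 that can be at the right bank as the canoe arrives there on crossings 7, 9, 11 is 5, 6, 7 respectively — never all 8.
So no plan with fewer than 13 crossings exists, and this one achieves 13:
1. Boatman goes to the right bank with the finch and the frog.
2. Boatman goes back to the left bank with the finch.
3. Boatman goes to the right bank with the cricket and the finch.
4. Boatman goes back to the left bank with the finch.
5. Boatman goes to the right bank with the finch and the spider.
6. Boatman goes back to the left bank with the finch.
7. Boatman goes to the right bank with the finch and the toad.
8. Boatman goes back to the left bank with the finch.
9. Boatman goes to the right bank with the gecko and the worm.
10. Boatman goes back to the left bank with the frog.
11. Boatman goes to the right bank with the finch and the lizard.
12. Boatman goes back to the left bank with the finch.
13. Boatman goes to the right bank with the finch and the frog.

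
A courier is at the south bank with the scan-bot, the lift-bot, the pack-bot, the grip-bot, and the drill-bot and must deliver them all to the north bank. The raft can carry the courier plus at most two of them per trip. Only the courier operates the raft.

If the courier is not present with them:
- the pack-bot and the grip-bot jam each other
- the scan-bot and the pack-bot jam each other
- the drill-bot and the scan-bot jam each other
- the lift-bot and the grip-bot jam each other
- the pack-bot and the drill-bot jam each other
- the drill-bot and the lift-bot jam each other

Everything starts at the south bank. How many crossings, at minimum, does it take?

impossible

Whatever the first load, the items left behind include a forbidden pair without the courier. No opening move is safe, so no plan exists.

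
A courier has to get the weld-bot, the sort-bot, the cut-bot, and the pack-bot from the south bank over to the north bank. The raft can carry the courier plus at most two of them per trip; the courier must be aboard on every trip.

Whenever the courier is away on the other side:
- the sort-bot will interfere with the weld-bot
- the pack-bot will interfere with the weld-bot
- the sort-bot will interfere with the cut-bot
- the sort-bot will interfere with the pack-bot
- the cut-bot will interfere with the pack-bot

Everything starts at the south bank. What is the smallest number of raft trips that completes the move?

5

Counting alone: the courier can take at most 2 across per trip to the north bank, so moving all 4 needs at least 2 loaded trips out, with a return between consecutive ones — at least 3 crossings.
The safety rule pushes this higher. Following every safe sequence of crossings, the most of the 4 that can be at the north bank as the raft arrives there on crossing 3 is 3 — never all 4.
So no plan with fewer than 5 crossings exists, and this one achieves 5:
1. Courier goes to the north bank with the pack-bot and the sort-bot.
2. Courier goes back to the south bank with the sort-bot.
3. Courier goes to the north bank with the cut-bot and the weld-bot.
4. Courier goes back to the south bank with the pack-bot.
5. Courier goes to the north bank with the pack-bot and the sort-bot.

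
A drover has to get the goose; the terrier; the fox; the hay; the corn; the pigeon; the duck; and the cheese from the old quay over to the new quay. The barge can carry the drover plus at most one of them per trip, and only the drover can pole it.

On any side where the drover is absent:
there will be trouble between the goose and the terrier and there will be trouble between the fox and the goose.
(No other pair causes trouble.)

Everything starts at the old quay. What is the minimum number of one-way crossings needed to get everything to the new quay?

Counting alone: the drover can take at most 1 across per trip to the new quay, so moving all 8 needs at least 8 loaded trips out, with a return between consecutive ones — at least 15 crossings.
The safety rule pushes this higher. Following every safe sequence of crossings, the most of the 8 that can be at the new quay as the barge arrives there on crossing 15 is 7 — never all 8.
So no plan with fewer than 17 crossings exists, and this one achieves 17:
1. Drover goes to the new quay with the goose.
2. Drover goes back to the old quay alone.
3. Drover goes to the new quay with the terrier.
4. Drover goes back to the old quay with the goose.
5. Drover goes to the new quay with the fox.
6. Drover goes back to the old quay alone.
7. Drover goes to the new quay with the hay.
8. Drover goes back to the old quay alone.
9. Drover goes to the new quay with the corn.
10. Drover goes back to the old quay alone.
11. Drover goes to the new quay with the pigeon.
12. Drover goes back to the old quay alone.
13. Drover goes to the new quay with the duck.
14. Drover goes back to the old quay alone.
15. Drover goes to the new quay with the cheese.
16. Drover goes back to the old quay alone.
17. Drover goes to the new quay with the goose.

17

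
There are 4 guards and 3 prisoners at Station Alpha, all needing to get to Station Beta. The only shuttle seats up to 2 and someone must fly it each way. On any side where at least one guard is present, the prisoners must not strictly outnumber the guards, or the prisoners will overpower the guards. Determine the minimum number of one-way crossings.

11

Counting alone: each trip to Station Beta takes at most 2 across and each return brings at least 1 back, so after t trips out (and t−1 returns) at most 2t − (t−1) of the 7 are across; that first reaches 7 at t = 6, so at least 11 crossings are needed.
The plan below uses exactly 11 crossings, so it is optimal:
1. 2 prisoners → Station Beta.  (Station Alpha: 4G 1P; Station Beta: 0G 2P)
2. 1 prisoner ← Station Alpha.  (Station Alpha: 4G 2P; Station Beta: 0G 1P)
3. 2 prisoners → Station Beta.  (Station Alpha: 4G 0P; Station Beta: 0G 3P)
4. 1 prisoner ← Station Alpha.  (Station Alpha: 4G 1P; Station Beta: 0G 2P)
5. 2 guards → Station Beta.  (Station Alpha: 2G 1P; Station Beta: 2G 2P)
6. 1 prisoner ← Station Alpha.  (Station Alpha: 2G 2P; Station Beta: 2G 1P)
7. 1 guard and 1 prisoner → Station Beta.  (Station Alpha: 1G 1P; Station Beta: 3G 2P)
8. 1 guard ← Station Alpha.  (Station Alpha: 2G 1P; Station Beta: 2G 2P)
9. 1 guard and 1 prisoner → Station Beta.  (Station Alpha: 1G 0P; Station Beta: 3G 3P)
10. 1 prisoner ← Station Alpha.  (Station Alpha: 1G 1P; Station Beta: 3G 2P)
11. 1 guard and 1 prisoner → Station Beta.  (Station Alpha: 0G 0P; Station Beta: 4G 3P)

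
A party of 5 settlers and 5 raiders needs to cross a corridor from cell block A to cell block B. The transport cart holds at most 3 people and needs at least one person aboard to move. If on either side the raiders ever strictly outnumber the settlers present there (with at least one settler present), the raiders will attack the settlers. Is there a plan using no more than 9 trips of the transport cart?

No

Counting alone: each trip to cell block B takes at most 3 across and each return brings at least 1 back, so after t trips out (and t−1 returns) at most 3t − (t−1) of the 10 are across; that first reaches 10 at t = 5, so at least 9 crossings are needed.
The safety rule pushes this higher. Following every safe sequence of crossings, the most of the 10 that can be at cell block B as the transport cart arrives there on crossing 9 is 9 — never all 10.
So the move cannot be finished within 9 crossings. (The shortest complete plan takes 11:)
1. 2 raiders → cell block B.  (cell block A: 5S 3R; cell block B: 0S 2R)
2. 1 raider ← cell block A.  (cell block A: 5S 4R; cell block B: 0S 1R)
3. 3 raiders → cell block B.  (cell block A: 5S 1R; cell block B: 0S 4R)
4. 1 raider ← cell block A.  (cell block A: 5S 2R; cell block B: 0S 3R)
5. 3 settlers → cell block B.  (cell block A: 2S 2R; cell block B: 3S 3R)
6. 1 settler and 1 raider ← cell block A.  (cell block A: 3S 3R; cell block B: 2S 2R)
7. 3 settlers → cell block B.  (cell block A: 0S 3R; cell block B: 5S 2R)
8. 1 raider ← cell block A.  (cell block A: 0S 4R; cell block B: 5S 1R)
9. 2 raiders → cell block B.  (cell block A: 0S 2R; cell block B: 5S 3R)
10. 1 raider ← cell block A.  (cell block A: 0S 3R; cell block B: 5S 2R)
11. 3 raiders → cell block B.  (cell block A: 0S 0R; cell block B: 5S 5R)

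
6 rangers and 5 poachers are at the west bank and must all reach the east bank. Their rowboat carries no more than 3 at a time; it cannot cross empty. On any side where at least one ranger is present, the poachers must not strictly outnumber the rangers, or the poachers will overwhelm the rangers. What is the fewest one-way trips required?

Counting alone: each trip to the east bank takes at most 3 across and each return brings at least 1 back, so after t trips out (and t−1 returns) at most 3t − (t−1) of the 11 are across; that first reaches 11 at t = 5, so at least 9 crossings are needed.
The plan below uses exactly 9 crossings, so it is optimal:
1. 3 poachers → the east bank.  (the west bank: 6R 2P; the east bank: 0R 3P)
2. 1 poacher ← the west bank.  (the west bank: 6R 3P; the east bank: 0R 2P)
3. 3 rangers → the east bank.  (the west bank: 3R 3P; the east bank: 3R 2P)
4. 1 ranger ← the west bank.  (the west bank: 4R 3P; the east bank: 2R 2P)
5. 2 rangers and 1 poacher → the east bank.  (the west bank: 2R 2P; the east bank: 4R 3P)
6. 1 ranger ← the west bank.  (the west bank: 3R 2P; the east bank: 3R 3P)
7. 2 rangers and 1 poacher → the east bank.  (the west bank: 1R 1P; the east bank: 5R 4P)
8. 1 ranger ← the west bank.  (the west bank: 2R 1P; the east bank: 4R 4P)
9. 2 rangers and 1 poacher → the east bank.  (the west bank: 0R 0P; the east bank: 6R 5P)

9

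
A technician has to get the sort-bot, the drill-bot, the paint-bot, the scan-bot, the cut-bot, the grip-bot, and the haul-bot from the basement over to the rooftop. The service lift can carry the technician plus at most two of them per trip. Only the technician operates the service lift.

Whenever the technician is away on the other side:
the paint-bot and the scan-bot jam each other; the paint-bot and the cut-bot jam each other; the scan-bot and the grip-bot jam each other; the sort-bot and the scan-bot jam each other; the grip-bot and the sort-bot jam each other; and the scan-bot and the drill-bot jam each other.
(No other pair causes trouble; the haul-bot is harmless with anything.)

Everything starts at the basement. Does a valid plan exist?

No

Whatever the first load, the items left behind include a forbidden pair without the technician. No opening move is safe, so no plan exists.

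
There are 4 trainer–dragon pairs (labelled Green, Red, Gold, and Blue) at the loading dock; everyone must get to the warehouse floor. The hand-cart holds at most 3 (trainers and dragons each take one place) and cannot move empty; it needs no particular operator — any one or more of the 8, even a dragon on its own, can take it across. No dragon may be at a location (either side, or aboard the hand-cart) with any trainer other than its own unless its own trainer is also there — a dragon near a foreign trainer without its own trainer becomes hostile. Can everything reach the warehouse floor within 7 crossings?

No

Counting alone: each trip to the warehouse floor takes at most 3 across and each return brings at least 1 back, so after t trips out (and t−1 returns) at most 3t − (t−1) of the 8 are across; that first reaches 8 at t = 4, so at least 7 crossings are needed.
The safety rule pushes this higher. Following every safe sequence of crossings, the most of the 8 that can be at the warehouse floor as the hand-cart arrives there on crossing 7 is 7 — never all 8.
So the move cannot be finished within 7 crossings. (The shortest complete plan takes 9:)
1. dragon Green and trainer Green cross → the warehouse floor.
2. trainer Green crosses ← the loading dock.
3. dragon Red, trainer Green, and trainer Red cross → the warehouse floor.
4. dragon Green and trainer Green cross ← the loading dock.
5. trainer Blue, trainer Gold, and trainer Green cross → the warehouse floor.
6. dragon Red crosses ← the loading dock.
7. dragon Green and dragon Red cross → the warehouse floor.
8. dragon Green crosses ← the loading dock.
9. dragon Blue, dragon Gold, and dragon Green cross → the warehouse floor.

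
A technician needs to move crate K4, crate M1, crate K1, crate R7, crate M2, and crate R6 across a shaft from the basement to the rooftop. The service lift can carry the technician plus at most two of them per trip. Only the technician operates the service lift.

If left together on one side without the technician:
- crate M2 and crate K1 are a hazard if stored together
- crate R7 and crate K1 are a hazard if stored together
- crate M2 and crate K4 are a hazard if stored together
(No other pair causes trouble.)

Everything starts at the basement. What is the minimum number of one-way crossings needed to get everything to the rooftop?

Counting alone: the technician can take at most 2 across per trip to the rooftop, so moving all 6 needs at least 3 loaded trips out, with a return between consecutive ones — at least 5 crossings.
The plan below uses exactly 5 crossings, so it is optimal:
1. Technician goes to the rooftop with crate K1 and crate K4.  [the basement: crate M1, crate M2, crate R6, crate R7 | the rooftop: crate K1, crate K4]
2. Technician goes back to the basement alone.  [the basement: crate M1, crate M2, crate R6, crate R7 | the rooftop: crate K1, crate K4]
3. Technician goes to the rooftop with crate M1 and crate R6.  [the basement: crate M2, crate R7 | the rooftop: crate K1, crate K4, crate M1, crate R6]
4. Technician goes back to the basement alone.  [the basement: crate M2, crate R7 | the rooftop: crate K1, crate K4, crate M1, crate R6]
5. Technician goes to the rooftop with crate M2 and crate R7.  [the basement: — | the rooftop: crate K1, crate K4, crate M1, crate M2, crate R6, crate R7]

5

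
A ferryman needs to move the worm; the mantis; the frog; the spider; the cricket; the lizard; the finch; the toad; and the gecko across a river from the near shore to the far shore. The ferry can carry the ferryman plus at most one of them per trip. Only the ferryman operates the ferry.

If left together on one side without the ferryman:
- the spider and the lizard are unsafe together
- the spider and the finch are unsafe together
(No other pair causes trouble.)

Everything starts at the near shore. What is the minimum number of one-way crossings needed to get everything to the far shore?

Counting alone: the ferryman can take at most 1 across per trip to the far shore, so moving all 9 needs at least 9 loaded trips out, with a return between consecutive ones — at least 17 crossings.
The safety rule pushes this higher. Following every safe sequence of crossings, the most of the 9 that can be at the far shore as the ferry arrives there on crossing 17 is 8 — never all 9.
So no plan with fewer than 19 crossings exists, and this one achieves 19:
1. Ferryman goes to the far shore with the spider.  [the near shore: the cricket, the finch, the frog, the gecko, the lizard, the mantis, the toad, the worm | the far shore: the spider]
2. Ferryman goes back to the near shore alone.  [the near shore: the cricket, the finch, the frog, the gecko, the lizard, the mantis, the toad, the worm | the far shore: the spider]
3. Ferryman goes to the far shore with the worm.  [the near shore: the cricket, the finch, the frog, the gecko, the lizard, the mantis, the toad | the far shore: the spider, the worm]
4. Ferryman goes back to the near shore alone.  [the near shore: the cricket, the finch, the frog, the gecko, the lizard, the mantis, the toad | the far shore: the spider, the worm]
5. Ferryman goes to the far shore with the mantis.  [the near shore: the cricket, the finch, the frog, the gecko, the lizard, the toad | the far shore: the mantis, the spider, the worm]
6. Ferryman goes back to the near shore alone.  [the near shore: the cricket, the finch, the frog, the gecko, the lizard, the toad | the far shore: the mantis, the spider, the worm]
7. Ferryman goes to the far shore with the frog.  [the near shore: the cricket, the finch, the gecko, the lizard, the toad | the far shore: the frog, the mantis, the spider, the worm]
8. Ferryman goes back to the near shore alone.  [the near shore: the cricket, the finch, the gecko, the lizard, the toad | the far shore: the frog, the mantis, the spider, the worm]
9. Ferryman goes to the far shore with the cricket.  [the near shore: the finch, the gecko, the lizard, the toad | the far shore: the cricket, the frog, the mantis, the spider, the worm]
10. Ferryman goes back to the near shore alone.  [the near shore: the finch, the gecko, the lizard, the toad | the far shore: the cricket, the frog, the mantis, the spider, the worm]
11. Ferryman goes to the far shore with the lizard.  [the near shore: the finch, the gecko, the toad | the far shore: the cricket, the frog, the lizard, the mantis, the spider, the worm]
12. Ferryman goes back to the near shore with the spider.  [the near shore: the finch, the gecko, the spider, the toad | the far shore: the cricket, the frog, the lizard, the mantis, the worm]
13. Ferryman goes to the far shore with the finch.  [the near shore: the gecko, the spider, the toad | the far shore: the cricket, the finch, the frog, the lizard, the mantis, the worm]
14. Ferryman goes back to the near shore alone.  [the near shore: the gecko, the spider, the toad | the far shore: the cricket, the finch, the frog, the lizard, the mantis, the worm]
15. Ferryman goes to the far shore with the toad.  [the near shore: the gecko, the spider | the far shore: the cricket, the finch, the frog, the lizard, the mantis, the toad, the worm]
16. Ferryman goes back to the near shore alone.  [the near shore: the gecko, the spider | the far shore: the cricket, the finch, the frog, the lizard, the mantis, the toad, the worm]
17. Ferryman goes to the far shore with the gecko.  [the near shore: the spider | the far shore: the cricket, the finch, the frog, the gecko, the lizard, the mantis, the toad, the worm]
18. Ferryman goes back to the near shore alone.  [the near shore: the spider | the far shore: the cricket, the finch, the frog, the gecko, the lizard, the mantis, the toad, the worm]
19. Ferryman goes to the far shore with the spider.  [the near shore: — | the far shore: the cricket, the finch, the frog, the gecko, the lizard, the mantis, the spider, the toad, the worm]

19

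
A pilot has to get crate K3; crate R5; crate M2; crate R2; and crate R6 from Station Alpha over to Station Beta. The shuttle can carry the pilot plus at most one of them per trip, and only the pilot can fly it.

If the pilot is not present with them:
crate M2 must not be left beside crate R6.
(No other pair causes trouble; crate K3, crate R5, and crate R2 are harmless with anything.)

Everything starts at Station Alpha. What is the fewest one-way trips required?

9

Counting alone: the pilot can take at most 1 across per trip to Station Beta, so moving all 5 needs at least 5 loaded trips out, with a return between consecutive ones — at least 9 crossings.
The plan below uses exactly 9 crossings, so it is optimal:
1. Pilot goes to Station Beta with crate M2.
2. Pilot goes back to Station Alpha alone.
3. Pilot goes to Station Beta with crate K3.
4. Pilot goes back to Station Alpha alone.
5. Pilot goes to Station Beta with crate R5.
6. Pilot goes back to Station Alpha alone.
7. Pilot goes to Station Beta with crate R2.
8. Pilot goes back to Station Alpha alone.
9. Pilot goes to Station Beta with crate R6.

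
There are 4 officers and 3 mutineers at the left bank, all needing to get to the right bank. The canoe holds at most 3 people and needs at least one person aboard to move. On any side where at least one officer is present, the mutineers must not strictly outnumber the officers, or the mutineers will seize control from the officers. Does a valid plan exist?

1. 3 mutineers → the right bank.  (the left bank: 4O 0M; the right bank: 0O 3M)
2. 1 mutineer ← the left bank.  (the left bank: 4O 1M; the right bank: 0O 2M)
3. 3 officers → the right bank.  (the left bank: 1O 1M; the right bank: 3O 2M)
4. 1 officer ← the left bank.  (the left bank: 2O 1M; the right bank: 2O 2M)
5. 2 officers and 1 mutineer → the right bank.  (the left bank: 0O 0M; the right bank: 4O 3M)

Yes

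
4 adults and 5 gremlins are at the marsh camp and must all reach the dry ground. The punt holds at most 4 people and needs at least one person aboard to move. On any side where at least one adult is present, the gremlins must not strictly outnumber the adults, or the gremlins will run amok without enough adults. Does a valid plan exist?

No

The gremlins already outnumber the adults at the marsh camp before anyone moves, so the starting position itself is disallowed.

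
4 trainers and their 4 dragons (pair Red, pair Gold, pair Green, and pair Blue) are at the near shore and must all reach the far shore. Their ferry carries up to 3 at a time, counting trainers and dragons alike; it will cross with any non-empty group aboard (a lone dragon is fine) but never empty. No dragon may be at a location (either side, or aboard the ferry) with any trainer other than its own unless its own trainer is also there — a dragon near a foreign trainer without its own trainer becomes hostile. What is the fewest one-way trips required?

9

Counting alone: each trip to the far shore takes at most 3 across and each return brings at least 1 back, so after t trips out (and t−1 returns) at most 3t − (t−1) of the 8 are across; that first reaches 8 at t = 4, so at least 7 crossings are needed.
The safety rule pushes this higher. Following every safe sequence of crossings, the most of the 8 that can be at the far shore as the ferry arrives there on crossing 7 is 7 — never all 8.
So no plan with fewer than 9 crossings exists, and this one achieves 9:
1. dragon Red and trainer Red cross → the far shore.
2. trainer Red crosses ← the near shore.
3. dragon Gold, trainer Gold, and trainer Red cross → the far shore.
4. dragon Red and trainer Red cross ← the near shore.
5. trainer Blue, trainer Green, and trainer Red cross → the far shore.
6. dragon Gold crosses ← the near shore.
7. dragon Gold and dragon Red cross → the far shore.
8. dragon Red crosses ← the near shore.
9. dragon Blue, dragon Green, and dragon Red cross → the far shore.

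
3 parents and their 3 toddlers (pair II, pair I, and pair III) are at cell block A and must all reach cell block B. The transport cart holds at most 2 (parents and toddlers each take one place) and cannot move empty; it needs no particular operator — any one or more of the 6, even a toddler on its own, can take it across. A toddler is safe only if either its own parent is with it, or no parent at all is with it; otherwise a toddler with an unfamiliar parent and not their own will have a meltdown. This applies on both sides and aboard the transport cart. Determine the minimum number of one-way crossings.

11

Counting alone: each trip to cell block B takes at most 2 across and each return brings at least 1 back, so after t trips out (and t−1 returns) at most 2t − (t−1) of the 6 are across; that first reaches 6 at t = 5, so at least 9 crossings are needed.
The safety rule pushes this higher. Following every safe sequence of crossings, the most of the 6 that can be at cell block B as the transport cart arrives there on crossing 9 is 5 — never all 6.
So no plan with fewer than 11 crossings exists, and this one achieves 11:
1. parent II and toddler II cross → cell block B.
2. parent II crosses ← cell block A.
3. toddler I and toddler III cross → cell block B.
4. toddler II crosses ← cell block A.
5. parent I and parent III cross → cell block B.
6. parent I and toddler I cross ← cell block A.
7. parent I and parent II cross → cell block B.
8. toddler III crosses ← cell block A.
9. toddler I and toddler II cross → cell block B.
10. parent III crosses ← cell block A.
11. parent III and toddler III cross → cell block B.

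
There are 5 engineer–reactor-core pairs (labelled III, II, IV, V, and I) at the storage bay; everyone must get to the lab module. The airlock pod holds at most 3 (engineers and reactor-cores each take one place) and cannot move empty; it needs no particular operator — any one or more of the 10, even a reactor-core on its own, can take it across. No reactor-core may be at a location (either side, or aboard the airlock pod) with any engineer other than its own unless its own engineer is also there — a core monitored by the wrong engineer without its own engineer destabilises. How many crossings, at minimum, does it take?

Counting alone: each trip to the lab module takes at most 3 across and each return brings at least 1 back, so after t trips out (and t−1 returns) at most 3t − (t−1) of the 10 are across; that first reaches 10 at t = 5, so at least 9 crossings are needed.
The safety rule pushes this higher. Following every safe sequence of crossings, the most of the 10 that can be at the lab module as the airlock pod arrives there on crossing 9 is 9 — never all 10.
So no plan with fewer than 11 crossings exists, and this one achieves 11:
1. engineer III and reactor-core III cross → the lab module.
2. engineer III crosses ← the storage bay.
3. reactor-core II, reactor-core IV, and reactor-core V cross → the lab module.
4. reactor-core III crosses ← the storage bay.
5. engineer II, engineer IV, and engineer V cross → the lab module.
6. engineer II and reactor-core II cross ← the storage bay.
7. engineer I, engineer II, and engineer III cross → the lab module.
8. reactor-core IV crosses ← the storage bay.
9. reactor-core II and reactor-core III cross → the lab module.
10. reactor-core III crosses ← the storage bay.
11. reactor-core I, reactor-core III, and reactor-core IV cross → the lab module.

11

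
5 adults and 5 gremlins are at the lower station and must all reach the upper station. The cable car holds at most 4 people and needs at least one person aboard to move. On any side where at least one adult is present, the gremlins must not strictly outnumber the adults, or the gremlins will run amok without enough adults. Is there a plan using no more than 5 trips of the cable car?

No

Counting alone: each trip to the upper station takes at most 4 across and each return brings at least 1 back, so after t trips out (and t−1 returns) at most 4t − (t−1) of the 10 are across; that first reaches 10 at t = 3, so at least 5 crossings are needed.
The safety rule pushes this higher. Following every safe sequence of crossings, the most of the 10 that can be at the upper station as the cable car arrives there on crossing 5 is 9 — never all 10.
So the move cannot be finished within 5 crossings. (The shortest complete plan takes 7:)
1. 2 gremlins → the upper station.  (the lower station: 5A 3G; the upper station: 0A 2G)
2. 1 gremlin ← the lower station.  (the lower station: 5A 4G; the upper station: 0A 1G)
3. 4 gremlins → the upper station.  (the lower station: 5A 0G; the upper station: 0A 5G)
4. 1 gremlin ← the lower station.  (the lower station: 5A 1G; the upper station: 0A 4G)
5. 4 adults → the upper station.  (the lower station: 1A 1G; the upper station: 4A 4G)
6. 1 adult and 1 gremlin ← the lower station.  (the lower station: 2A 2G; the upper station: 3A 3G)
7. 2 adults and 2 gremlins → the upper station.  (the lower station: 0A 0G; the upper station: 5A 5G)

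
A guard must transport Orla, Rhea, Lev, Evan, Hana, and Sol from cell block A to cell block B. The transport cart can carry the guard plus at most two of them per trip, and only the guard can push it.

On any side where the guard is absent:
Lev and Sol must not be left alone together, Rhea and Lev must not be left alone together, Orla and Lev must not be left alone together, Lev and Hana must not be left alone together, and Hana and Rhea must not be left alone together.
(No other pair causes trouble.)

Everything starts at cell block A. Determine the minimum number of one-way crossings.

Counting alone: the guard can take at most 2 across per trip to cell block B, so moving all 6 needs at least 3 loaded trips out, with a return between consecutive ones — at least 5 crossings.
The safety rule pushes this higher. Following every safe sequence of crossings, the most of the 6 that can be at cell block B as the transport cart arrives there on crossings 5, 7 is 4, 5 respectively — never all 6.
So no plan with fewer than 9 crossings exists, and this one achieves 9:
1. Guard goes to cell block B with Lev and Rhea.  [cell block A: Evan, Hana, Orla, Sol | cell block B: Lev, Rhea]
2. Guard goes back to cell block A with Rhea.  [cell block A: Evan, Hana, Orla, Rhea, Sol | cell block B: Lev]
3. Guard goes to cell block B with Orla and Rhea.  [cell block A: Evan, Hana, Sol | cell block B: Lev, Orla, Rhea]
4. Guard goes back to cell block A with Lev.  [cell block A: Evan, Hana, Lev, Sol | cell block B: Orla, Rhea]
5. Guard goes to cell block B with Evan and Lev.  [cell block A: Hana, Sol | cell block B: Evan, Lev, Orla, Rhea]
6. Guard goes back to cell block A with Lev.  [cell block A: Hana, Lev, Sol | cell block B: Evan, Orla, Rhea]
7. Guard goes to cell block B with Lev and Sol.  [cell block A: Hana | cell block B: Evan, Lev, Orla, Rhea, Sol]
8. Guard goes back to cell block A with Lev.  [cell block A: Hana, Lev | cell block B: Evan, Orla, Rhea, Sol]
9. Guard goes to cell block B with Hana and Lev.  [cell block A: — | cell block B: Evan, Hana, Lev, Orla, Rhea, Sol]

9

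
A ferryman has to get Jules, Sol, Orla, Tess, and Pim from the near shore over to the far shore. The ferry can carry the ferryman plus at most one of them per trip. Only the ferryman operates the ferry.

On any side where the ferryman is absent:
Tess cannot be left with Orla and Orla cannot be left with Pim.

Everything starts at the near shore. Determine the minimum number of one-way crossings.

Counting alone: the ferryman can take at most 1 across per trip to the far shore, so moving all 5 needs at least 5 loaded trips out, with a return between consecutive ones — at least 9 crossings.
The safety rule pushes this higher. Following every safe sequence of crossings, the most of the 5 that can be at the far shore as the ferry arrives there on crossing 9 is 4 — never all 5.
So no plan with fewer than 11 crossings exists, and this one achieves 11:
1. Ferryman goes to the far shore with Orla.  [the near shore: Jules, Pim, Sol, Tess | the far shore: Orla]
2. Ferryman goes back to the near shore alone.  [the near shore: Jules, Pim, Sol, Tess | the far shore: Orla]
3. Ferryman goes to the far shore with Jules.  [the near shore: Pim, Sol, Tess | the far shore: Jules, Orla]
4. Ferryman goes back to the near shore alone.  [the near shore: Pim, Sol, Tess | the far shore: Jules, Orla]
5. Ferryman goes to the far shore with Sol.  [the near shore: Pim, Tess | the far shore: Jules, Orla, Sol]
6. Ferryman goes back to the near shore alone.  [the near shore: Pim, Tess | the far shore: Jules, Orla, Sol]
7. Ferryman goes to the far shore with Tess.  [the near shore: Pim | the far shore: Jules, Orla, Sol, Tess]
8. Ferryman goes back to the near shore with Orla.  [the near shore: Orla, Pim | the far shore: Jules, Sol, Tess]
9. Ferryman goes to the far shore with Pim.  [the near shore: Orla | the far shore: Jules, Pim, Sol, Tess]
10. Ferryman goes back to the near shore alone.  [the near shore: Orla | the far shore: Jules, Pim, Sol, Tess]
11. Ferryman goes to the far shore with Orla.  [the near shore: — | the far shore: Jules, Orla, Pim, Sol, Tess]

11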